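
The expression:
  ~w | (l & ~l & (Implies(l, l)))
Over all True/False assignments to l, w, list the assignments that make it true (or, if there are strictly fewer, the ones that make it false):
is true only for:
  l=False, w=False;
  l=True, w=False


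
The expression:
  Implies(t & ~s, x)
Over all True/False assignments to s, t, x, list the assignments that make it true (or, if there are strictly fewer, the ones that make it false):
is false only for:
  s=False, t=True, x=False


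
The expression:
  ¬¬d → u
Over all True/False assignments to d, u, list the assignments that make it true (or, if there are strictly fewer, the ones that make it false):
is false only for:
  d=True, u=False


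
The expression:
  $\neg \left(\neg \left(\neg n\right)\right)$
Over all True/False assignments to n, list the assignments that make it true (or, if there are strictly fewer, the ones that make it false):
is true only for:
  n=False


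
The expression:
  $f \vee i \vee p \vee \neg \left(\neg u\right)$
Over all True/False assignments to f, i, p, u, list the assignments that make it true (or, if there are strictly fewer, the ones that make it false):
is false only for:
  f=False, i=False, p=False, u=False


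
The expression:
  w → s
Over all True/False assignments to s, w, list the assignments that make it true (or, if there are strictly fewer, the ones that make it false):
is false only for:
  s=False, w=True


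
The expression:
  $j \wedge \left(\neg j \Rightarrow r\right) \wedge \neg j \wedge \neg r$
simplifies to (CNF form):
$\text{False}$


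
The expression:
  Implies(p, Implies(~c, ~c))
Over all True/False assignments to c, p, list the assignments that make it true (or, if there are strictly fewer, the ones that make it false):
is always true.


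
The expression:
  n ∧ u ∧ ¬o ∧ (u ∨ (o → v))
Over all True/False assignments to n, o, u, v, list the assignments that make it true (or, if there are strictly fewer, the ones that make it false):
is true only for:
  n=True, o=False, u=True, v=False;
  n=True, o=False, u=True, v=True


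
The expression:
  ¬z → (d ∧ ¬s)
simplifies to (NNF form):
z ∨ (d ∧ ¬s)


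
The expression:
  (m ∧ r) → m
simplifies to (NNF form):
True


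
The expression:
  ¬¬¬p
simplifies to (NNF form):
¬p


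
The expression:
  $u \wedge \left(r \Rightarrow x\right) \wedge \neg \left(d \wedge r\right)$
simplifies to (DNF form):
$\left(u \wedge \neg r\right) \vee \left(u \wedge x \wedge \neg d\right)$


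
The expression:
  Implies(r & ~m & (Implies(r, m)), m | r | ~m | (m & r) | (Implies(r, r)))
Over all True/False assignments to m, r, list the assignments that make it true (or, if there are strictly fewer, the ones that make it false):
is always true.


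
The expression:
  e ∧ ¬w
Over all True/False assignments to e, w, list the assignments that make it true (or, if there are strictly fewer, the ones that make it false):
is true only for:
  e=True, w=False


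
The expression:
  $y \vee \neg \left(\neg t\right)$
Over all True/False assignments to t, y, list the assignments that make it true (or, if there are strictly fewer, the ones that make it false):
is false only for:
  t=False, y=False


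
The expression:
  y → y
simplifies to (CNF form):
True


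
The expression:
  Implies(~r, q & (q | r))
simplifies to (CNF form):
q | r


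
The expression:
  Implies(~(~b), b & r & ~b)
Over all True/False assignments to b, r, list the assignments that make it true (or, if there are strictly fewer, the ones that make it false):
is true only for:
  b=False, r=False;
  b=False, r=True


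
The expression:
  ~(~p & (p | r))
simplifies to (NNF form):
p | ~r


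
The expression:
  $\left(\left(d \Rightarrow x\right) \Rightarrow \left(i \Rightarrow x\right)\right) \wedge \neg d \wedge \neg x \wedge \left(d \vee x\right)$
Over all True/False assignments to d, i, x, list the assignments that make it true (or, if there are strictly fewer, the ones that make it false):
is never true.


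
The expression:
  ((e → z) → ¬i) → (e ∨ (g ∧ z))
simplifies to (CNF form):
(e ∨ g ∨ i) ∧ (e ∨ i ∨ z)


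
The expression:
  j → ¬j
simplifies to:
¬j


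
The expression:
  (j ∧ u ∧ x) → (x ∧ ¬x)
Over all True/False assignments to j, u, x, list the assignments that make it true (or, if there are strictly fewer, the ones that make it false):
is false only for:
  j=True, u=True, x=True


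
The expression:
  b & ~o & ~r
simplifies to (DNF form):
b & ~o & ~r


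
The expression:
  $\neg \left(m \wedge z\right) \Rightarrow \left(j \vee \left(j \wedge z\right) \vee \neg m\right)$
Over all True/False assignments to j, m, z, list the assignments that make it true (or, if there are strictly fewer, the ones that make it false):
is false only for:
  j=False, m=True, z=False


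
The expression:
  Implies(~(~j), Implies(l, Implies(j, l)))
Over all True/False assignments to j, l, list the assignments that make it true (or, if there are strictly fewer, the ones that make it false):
is always true.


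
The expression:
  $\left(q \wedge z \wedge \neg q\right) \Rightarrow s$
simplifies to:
$\text{True}$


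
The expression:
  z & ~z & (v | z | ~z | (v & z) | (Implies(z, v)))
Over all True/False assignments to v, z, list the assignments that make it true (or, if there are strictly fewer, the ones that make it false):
is never true.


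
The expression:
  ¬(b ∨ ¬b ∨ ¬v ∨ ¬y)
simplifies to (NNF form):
False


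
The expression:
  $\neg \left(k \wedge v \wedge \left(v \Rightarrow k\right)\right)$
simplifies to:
$\neg k \vee \neg v$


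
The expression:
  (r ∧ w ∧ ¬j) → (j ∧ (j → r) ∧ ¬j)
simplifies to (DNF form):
j ∨ ¬r ∨ ¬w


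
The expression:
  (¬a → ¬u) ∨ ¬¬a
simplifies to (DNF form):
a ∨ ¬u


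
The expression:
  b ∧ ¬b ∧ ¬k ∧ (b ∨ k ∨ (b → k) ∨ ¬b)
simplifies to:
False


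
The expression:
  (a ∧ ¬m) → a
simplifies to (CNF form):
True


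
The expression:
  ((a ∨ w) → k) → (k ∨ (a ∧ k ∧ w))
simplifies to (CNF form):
a ∨ k ∨ w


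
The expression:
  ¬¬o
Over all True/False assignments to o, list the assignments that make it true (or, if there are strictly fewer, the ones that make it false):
is true only for:
  o=True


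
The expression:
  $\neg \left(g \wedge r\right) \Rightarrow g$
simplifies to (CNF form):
$g$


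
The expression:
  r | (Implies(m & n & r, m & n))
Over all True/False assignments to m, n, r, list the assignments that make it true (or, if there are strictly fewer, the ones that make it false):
is always true.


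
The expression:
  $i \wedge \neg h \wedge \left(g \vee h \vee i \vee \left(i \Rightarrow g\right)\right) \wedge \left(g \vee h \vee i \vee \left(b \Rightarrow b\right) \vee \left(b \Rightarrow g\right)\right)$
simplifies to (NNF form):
$i \wedge \neg h$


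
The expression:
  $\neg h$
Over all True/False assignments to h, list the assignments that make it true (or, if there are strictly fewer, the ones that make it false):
is true only for:
  h=False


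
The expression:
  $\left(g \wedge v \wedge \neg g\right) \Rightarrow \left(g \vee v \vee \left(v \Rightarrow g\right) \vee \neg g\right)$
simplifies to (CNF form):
$\text{True}$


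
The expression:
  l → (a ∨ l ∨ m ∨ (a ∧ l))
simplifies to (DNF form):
True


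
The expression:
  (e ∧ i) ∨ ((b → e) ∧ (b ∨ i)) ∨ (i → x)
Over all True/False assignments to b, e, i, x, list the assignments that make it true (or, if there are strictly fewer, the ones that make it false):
is false only for:
  b=True, e=False, i=True, x=False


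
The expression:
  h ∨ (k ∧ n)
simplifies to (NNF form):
h ∨ (k ∧ n)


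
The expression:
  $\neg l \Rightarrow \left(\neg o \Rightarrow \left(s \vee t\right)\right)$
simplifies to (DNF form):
$l \vee o \vee s \vee t$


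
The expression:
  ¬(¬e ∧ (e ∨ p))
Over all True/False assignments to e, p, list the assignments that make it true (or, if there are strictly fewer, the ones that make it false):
is false only for:
  e=False, p=True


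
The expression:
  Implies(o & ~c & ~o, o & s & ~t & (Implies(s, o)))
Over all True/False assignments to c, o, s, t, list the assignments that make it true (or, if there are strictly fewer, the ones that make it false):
is always true.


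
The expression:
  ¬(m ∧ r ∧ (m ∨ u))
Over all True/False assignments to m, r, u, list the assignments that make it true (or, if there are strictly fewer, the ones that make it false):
is false only for:
  m=True, r=True, u=False;
  m=True, r=True, u=True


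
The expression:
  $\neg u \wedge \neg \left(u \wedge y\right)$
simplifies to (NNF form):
$\neg u$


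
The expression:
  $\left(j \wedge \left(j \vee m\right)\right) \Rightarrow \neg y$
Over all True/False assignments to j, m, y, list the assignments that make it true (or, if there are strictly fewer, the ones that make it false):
is false only for:
  j=True, m=False, y=True;
  j=True, m=True, y=True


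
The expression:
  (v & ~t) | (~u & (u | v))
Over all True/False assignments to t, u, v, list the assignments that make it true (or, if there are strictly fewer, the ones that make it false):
is true only for:
  t=False, u=False, v=True;
  t=False, u=True, v=True;
  t=True, u=False, v=True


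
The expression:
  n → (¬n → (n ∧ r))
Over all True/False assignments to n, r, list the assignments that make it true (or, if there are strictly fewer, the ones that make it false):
is always true.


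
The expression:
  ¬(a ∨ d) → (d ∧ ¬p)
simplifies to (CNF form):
a ∨ d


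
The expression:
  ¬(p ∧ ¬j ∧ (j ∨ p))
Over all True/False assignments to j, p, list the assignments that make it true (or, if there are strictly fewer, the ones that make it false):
is false only for:
  j=False, p=True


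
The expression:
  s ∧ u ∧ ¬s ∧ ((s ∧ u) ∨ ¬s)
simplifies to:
False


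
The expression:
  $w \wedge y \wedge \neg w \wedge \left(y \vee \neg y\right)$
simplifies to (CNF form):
$\text{False}$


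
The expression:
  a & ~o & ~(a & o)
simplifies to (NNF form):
a & ~o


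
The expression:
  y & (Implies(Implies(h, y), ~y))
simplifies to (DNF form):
False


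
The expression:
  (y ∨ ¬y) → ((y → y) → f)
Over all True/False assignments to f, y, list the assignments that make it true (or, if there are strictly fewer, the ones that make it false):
is true only for:
  f=True, y=False;
  f=True, y=True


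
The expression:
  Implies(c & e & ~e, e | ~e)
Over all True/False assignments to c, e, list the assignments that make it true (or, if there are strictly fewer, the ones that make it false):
is always true.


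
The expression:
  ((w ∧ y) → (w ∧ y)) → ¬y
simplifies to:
¬y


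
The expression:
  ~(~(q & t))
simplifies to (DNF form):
q & t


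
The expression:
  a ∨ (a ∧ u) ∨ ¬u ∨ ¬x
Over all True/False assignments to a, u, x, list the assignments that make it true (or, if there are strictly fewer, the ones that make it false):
is false only for:
  a=False, u=True, x=True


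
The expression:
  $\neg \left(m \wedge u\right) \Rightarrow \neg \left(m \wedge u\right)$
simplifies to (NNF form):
$\text{True}$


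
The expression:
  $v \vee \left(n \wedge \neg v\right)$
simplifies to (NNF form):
$n \vee v$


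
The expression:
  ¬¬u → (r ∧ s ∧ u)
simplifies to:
(r ∧ s) ∨ ¬u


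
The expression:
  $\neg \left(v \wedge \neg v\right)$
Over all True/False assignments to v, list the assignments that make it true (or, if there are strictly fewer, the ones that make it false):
is always true.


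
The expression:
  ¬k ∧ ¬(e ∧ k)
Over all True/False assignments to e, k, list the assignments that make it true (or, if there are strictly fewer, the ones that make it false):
is true only for:
  e=False, k=False;
  e=True, k=False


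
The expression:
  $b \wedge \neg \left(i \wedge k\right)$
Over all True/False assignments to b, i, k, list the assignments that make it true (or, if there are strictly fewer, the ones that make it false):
is true only for:
  b=True, i=False, k=False;
  b=True, i=False, k=True;
  b=True, i=True, k=False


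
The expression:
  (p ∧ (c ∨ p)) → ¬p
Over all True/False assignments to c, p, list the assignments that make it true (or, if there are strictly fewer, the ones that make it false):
is true only for:
  c=False, p=False;
  c=True, p=False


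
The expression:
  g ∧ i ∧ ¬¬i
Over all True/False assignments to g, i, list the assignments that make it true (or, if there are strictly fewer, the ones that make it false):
is true only for:
  g=True, i=True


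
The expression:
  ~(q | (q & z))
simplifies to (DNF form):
~q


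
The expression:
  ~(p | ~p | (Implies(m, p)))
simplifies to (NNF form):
False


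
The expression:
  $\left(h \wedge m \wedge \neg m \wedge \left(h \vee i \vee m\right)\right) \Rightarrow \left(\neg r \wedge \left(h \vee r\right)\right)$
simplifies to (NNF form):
$\text{True}$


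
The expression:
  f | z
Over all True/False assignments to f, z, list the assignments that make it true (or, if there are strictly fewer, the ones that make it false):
is false only for:
  f=False, z=False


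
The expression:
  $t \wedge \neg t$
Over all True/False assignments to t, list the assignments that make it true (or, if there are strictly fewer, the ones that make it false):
is never true.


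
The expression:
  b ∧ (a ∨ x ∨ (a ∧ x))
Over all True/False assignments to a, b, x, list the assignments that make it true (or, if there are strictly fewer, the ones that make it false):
is true only for:
  a=False, b=True, x=True;
  a=True, b=True, x=False;
  a=True, b=True, x=True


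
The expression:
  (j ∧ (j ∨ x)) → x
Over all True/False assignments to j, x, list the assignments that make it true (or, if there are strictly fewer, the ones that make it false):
is false only for:
  j=True, x=False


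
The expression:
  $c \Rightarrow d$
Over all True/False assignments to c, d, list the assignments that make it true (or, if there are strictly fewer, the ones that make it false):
is false only for:
  c=True, d=False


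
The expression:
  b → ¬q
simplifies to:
¬b ∨ ¬q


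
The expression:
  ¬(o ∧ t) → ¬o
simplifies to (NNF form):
t ∨ ¬o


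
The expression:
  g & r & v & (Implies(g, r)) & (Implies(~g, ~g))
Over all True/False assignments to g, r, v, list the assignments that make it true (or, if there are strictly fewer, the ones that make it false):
is true only for:
  g=True, r=True, v=True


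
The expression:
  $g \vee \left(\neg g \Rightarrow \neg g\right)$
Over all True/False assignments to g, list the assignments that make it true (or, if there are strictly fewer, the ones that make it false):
is always true.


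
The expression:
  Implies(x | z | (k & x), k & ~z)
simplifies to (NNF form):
~z & (k | ~x)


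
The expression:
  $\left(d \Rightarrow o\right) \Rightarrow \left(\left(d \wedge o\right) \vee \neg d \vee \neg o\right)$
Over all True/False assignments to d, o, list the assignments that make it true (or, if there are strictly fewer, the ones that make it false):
is always true.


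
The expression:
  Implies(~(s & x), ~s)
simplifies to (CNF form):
x | ~s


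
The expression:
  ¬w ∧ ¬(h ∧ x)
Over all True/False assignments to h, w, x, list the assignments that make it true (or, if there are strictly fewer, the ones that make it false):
is true only for:
  h=False, w=False, x=False;
  h=False, w=False, x=True;
  h=True, w=False, x=False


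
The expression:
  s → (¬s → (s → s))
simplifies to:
True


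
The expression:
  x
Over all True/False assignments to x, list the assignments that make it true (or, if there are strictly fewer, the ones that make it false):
is true only for:
  x=True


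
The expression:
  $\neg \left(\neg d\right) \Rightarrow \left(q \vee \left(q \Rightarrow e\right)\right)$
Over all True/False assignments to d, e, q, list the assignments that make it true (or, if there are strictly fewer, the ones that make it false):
is always true.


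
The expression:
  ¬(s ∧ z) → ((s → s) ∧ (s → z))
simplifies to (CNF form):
z ∨ ¬s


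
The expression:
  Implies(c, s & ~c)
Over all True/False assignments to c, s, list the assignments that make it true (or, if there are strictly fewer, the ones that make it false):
is true only for:
  c=False, s=False;
  c=False, s=True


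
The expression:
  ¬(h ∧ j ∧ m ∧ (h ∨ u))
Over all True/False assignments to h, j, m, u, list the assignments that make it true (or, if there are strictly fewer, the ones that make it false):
is false only for:
  h=True, j=True, m=True, u=False;
  h=True, j=True, m=True, u=True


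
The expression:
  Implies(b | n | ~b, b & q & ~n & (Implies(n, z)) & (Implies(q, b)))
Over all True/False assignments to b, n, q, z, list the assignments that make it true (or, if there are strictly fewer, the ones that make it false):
is true only for:
  b=True, n=False, q=True, z=False;
  b=True, n=False, q=True, z=True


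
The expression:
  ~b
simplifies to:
~b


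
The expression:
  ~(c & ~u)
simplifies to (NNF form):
u | ~c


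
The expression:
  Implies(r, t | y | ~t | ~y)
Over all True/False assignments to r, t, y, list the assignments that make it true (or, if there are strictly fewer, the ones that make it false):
is always true.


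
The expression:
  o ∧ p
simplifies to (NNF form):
o ∧ p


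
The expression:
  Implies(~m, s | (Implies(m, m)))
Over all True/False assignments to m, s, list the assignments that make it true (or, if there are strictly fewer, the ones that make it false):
is always true.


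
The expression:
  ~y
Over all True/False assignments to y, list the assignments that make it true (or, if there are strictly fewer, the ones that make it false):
is true only for:
  y=False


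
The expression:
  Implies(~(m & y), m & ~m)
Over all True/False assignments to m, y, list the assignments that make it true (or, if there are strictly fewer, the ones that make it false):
is true only for:
  m=True, y=True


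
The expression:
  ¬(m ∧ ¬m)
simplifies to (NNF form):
True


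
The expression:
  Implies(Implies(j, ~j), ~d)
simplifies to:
j | ~d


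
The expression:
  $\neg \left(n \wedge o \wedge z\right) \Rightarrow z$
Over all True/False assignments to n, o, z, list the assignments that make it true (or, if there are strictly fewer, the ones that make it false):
is true only for:
  n=False, o=False, z=True;
  n=False, o=True, z=True;
  n=True, o=False, z=True;
  n=True, o=True, z=True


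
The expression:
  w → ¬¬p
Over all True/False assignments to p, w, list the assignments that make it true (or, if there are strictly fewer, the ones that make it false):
is false only for:
  p=False, w=True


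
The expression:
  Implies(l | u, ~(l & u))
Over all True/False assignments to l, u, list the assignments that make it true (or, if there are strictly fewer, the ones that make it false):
is false only for:
  l=True, u=True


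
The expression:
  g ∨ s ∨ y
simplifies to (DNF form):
g ∨ s ∨ y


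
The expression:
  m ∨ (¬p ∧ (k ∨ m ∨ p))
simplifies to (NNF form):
m ∨ (k ∧ ¬p)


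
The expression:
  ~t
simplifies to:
~t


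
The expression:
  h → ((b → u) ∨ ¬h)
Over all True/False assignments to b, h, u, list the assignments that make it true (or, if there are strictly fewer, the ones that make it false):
is false only for:
  b=True, h=True, u=False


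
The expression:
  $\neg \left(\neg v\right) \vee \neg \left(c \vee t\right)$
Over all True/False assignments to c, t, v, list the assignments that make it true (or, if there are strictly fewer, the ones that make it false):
is false only for:
  c=False, t=True, v=False;
  c=True, t=False, v=False;
  c=True, t=True, v=False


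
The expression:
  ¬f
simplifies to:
¬f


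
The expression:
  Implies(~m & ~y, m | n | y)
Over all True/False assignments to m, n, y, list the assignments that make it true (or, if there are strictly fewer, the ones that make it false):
is false only for:
  m=False, n=False, y=False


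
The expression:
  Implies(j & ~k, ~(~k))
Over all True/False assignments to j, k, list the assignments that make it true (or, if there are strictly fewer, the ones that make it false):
is false only for:
  j=True, k=False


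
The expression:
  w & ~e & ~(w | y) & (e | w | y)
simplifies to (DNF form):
False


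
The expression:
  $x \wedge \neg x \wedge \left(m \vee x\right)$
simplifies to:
$\text{False}$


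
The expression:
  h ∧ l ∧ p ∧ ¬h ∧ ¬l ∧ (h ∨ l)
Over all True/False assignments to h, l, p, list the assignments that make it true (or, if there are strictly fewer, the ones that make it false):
is never true.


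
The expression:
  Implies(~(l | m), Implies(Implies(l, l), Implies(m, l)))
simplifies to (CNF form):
True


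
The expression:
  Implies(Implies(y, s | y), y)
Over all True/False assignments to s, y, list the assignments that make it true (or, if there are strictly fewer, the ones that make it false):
is true only for:
  s=False, y=True;
  s=True, y=True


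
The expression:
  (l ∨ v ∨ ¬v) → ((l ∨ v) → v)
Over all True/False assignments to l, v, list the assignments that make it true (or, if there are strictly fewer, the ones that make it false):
is false only for:
  l=True, v=False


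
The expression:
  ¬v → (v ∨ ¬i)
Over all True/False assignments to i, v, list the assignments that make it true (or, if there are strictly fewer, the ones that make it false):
is false only for:
  i=True, v=False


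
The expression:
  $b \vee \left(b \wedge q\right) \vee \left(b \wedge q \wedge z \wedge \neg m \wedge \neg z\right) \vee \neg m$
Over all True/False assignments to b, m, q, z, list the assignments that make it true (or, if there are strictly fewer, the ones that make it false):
is false only for:
  b=False, m=True, q=False, z=False;
  b=False, m=True, q=False, z=True;
  b=False, m=True, q=True, z=False;
  b=False, m=True, q=True, z=True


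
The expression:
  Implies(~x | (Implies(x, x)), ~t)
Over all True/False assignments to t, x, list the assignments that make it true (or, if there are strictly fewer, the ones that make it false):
is true only for:
  t=False, x=False;
  t=False, x=True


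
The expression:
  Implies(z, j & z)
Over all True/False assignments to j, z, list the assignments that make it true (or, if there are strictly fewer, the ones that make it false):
is false only for:
  j=False, z=True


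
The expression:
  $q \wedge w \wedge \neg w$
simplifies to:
$\text{False}$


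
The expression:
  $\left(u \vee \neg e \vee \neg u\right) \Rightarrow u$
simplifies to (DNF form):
$u$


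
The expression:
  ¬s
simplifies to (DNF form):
¬s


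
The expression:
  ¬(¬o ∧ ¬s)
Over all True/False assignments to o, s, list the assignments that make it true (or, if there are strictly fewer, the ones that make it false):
is false only for:
  o=False, s=False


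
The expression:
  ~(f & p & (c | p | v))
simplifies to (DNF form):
~f | ~p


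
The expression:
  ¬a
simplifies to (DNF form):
¬a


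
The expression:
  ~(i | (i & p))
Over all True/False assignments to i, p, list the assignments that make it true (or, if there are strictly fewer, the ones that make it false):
is true only for:
  i=False, p=False;
  i=False, p=True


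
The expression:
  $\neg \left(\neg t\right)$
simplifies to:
$t$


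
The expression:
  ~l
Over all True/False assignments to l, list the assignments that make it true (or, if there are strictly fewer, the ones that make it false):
is true only for:
  l=False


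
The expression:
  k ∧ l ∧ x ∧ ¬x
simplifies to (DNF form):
False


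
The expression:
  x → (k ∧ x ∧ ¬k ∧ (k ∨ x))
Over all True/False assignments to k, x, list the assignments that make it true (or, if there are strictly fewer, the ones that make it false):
is true only for:
  k=False, x=False;
  k=True, x=False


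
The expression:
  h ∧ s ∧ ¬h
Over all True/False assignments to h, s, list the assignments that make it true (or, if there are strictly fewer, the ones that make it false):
is never true.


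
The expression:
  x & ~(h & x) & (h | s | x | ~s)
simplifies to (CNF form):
x & ~h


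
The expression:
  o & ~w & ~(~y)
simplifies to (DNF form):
o & y & ~w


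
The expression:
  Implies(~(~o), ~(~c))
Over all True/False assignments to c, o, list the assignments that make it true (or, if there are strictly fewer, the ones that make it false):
is false only for:
  c=False, o=True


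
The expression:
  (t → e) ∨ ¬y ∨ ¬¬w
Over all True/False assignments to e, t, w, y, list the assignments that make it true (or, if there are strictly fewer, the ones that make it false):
is false only for:
  e=False, t=True, w=False, y=True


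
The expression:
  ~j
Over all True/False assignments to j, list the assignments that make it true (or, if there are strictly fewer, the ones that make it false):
is true only for:
  j=False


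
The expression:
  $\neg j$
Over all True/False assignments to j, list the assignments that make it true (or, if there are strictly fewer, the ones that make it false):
is true only for:
  j=False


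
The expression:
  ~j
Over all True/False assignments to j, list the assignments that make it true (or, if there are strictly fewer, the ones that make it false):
is true only for:
  j=False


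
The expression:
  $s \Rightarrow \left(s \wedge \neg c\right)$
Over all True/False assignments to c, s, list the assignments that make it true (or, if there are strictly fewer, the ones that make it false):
is false only for:
  c=True, s=True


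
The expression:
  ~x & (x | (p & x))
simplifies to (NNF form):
False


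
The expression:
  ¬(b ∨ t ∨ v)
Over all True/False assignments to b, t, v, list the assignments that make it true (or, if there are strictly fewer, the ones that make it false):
is true only for:
  b=False, t=False, v=False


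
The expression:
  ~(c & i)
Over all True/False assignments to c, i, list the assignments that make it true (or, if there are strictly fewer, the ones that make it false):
is false only for:
  c=True, i=True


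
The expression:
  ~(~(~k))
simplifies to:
~k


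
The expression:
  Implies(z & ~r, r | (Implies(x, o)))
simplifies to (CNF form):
o | r | ~x | ~z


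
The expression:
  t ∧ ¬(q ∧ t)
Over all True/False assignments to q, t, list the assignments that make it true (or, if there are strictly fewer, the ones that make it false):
is true only for:
  q=False, t=True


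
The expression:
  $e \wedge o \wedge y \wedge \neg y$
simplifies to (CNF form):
$\text{False}$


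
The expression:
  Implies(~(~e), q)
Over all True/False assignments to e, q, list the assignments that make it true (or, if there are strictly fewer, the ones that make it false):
is false only for:
  e=True, q=False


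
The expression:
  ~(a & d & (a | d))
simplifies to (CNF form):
~a | ~d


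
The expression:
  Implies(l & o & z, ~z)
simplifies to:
~l | ~o | ~z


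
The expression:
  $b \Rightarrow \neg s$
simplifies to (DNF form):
$\neg b \vee \neg s$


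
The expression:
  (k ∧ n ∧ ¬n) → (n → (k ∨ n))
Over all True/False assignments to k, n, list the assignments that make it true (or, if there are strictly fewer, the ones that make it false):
is always true.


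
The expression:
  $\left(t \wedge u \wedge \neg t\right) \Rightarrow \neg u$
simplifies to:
$\text{True}$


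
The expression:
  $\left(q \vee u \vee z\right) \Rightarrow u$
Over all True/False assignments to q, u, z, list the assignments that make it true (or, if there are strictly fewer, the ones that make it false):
is false only for:
  q=False, u=False, z=True;
  q=True, u=False, z=False;
  q=True, u=False, z=True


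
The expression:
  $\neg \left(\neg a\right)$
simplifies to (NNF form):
$a$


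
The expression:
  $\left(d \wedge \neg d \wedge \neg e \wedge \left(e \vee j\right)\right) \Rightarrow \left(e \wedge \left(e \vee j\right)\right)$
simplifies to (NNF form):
$\text{True}$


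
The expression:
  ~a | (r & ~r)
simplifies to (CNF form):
~a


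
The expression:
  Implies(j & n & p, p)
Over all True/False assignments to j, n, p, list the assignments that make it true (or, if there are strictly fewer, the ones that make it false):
is always true.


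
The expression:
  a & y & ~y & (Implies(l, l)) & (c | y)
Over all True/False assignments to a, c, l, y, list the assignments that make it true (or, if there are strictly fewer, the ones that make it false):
is never true.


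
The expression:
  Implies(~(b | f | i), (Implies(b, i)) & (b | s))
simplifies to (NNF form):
b | f | i | s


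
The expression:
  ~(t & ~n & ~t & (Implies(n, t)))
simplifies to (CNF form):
True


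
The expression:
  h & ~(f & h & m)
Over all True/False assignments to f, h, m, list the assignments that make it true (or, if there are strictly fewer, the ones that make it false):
is true only for:
  f=False, h=True, m=False;
  f=False, h=True, m=True;
  f=True, h=True, m=False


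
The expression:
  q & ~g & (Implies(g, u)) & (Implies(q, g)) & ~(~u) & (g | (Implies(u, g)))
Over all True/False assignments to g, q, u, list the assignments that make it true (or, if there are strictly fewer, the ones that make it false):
is never true.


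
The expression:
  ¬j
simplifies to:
¬j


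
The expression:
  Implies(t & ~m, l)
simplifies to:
l | m | ~t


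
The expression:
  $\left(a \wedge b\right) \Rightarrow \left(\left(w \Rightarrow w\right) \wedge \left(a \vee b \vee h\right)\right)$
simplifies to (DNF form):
$\text{True}$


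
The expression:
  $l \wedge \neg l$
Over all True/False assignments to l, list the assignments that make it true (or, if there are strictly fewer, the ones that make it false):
is never true.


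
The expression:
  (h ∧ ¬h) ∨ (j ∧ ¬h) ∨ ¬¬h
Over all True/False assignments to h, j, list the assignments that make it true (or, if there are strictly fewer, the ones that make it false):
is false only for:
  h=False, j=False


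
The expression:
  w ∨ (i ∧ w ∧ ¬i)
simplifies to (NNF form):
w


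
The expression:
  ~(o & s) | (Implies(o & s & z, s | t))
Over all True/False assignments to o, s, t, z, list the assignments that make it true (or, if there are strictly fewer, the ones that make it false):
is always true.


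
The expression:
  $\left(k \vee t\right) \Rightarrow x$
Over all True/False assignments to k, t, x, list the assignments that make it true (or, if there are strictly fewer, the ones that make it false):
is false only for:
  k=False, t=True, x=False;
  k=True, t=False, x=False;
  k=True, t=True, x=False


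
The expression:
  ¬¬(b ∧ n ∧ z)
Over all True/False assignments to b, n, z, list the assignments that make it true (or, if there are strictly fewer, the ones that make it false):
is true only for:
  b=True, n=True, z=True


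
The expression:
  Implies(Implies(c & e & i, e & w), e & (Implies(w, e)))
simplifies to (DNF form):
e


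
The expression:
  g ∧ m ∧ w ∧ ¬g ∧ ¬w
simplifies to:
False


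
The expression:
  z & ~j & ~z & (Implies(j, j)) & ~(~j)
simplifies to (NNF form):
False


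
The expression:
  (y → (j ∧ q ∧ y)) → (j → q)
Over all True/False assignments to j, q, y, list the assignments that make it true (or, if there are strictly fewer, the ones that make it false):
is false only for:
  j=True, q=False, y=False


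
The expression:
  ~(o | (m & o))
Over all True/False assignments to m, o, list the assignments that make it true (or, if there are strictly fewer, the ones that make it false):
is true only for:
  m=False, o=False;
  m=True, o=False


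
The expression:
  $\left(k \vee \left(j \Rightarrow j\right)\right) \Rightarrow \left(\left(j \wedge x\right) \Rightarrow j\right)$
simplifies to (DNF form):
$\text{True}$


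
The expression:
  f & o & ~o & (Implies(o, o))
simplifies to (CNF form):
False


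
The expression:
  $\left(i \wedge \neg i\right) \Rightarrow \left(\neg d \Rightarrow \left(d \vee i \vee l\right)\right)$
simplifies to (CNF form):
$\text{True}$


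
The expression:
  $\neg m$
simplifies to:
$\neg m$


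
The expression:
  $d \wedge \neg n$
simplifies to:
$d \wedge \neg n$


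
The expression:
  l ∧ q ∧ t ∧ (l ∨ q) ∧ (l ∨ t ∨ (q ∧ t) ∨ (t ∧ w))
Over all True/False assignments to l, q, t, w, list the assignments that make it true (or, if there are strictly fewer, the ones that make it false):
is true only for:
  l=True, q=True, t=True, w=False;
  l=True, q=True, t=True, w=True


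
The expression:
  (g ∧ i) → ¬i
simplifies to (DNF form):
¬g ∨ ¬i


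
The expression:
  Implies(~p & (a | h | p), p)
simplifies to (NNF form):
p | (~a & ~h)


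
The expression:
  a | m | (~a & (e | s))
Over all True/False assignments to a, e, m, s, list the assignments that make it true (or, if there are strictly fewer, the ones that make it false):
is false only for:
  a=False, e=False, m=False, s=False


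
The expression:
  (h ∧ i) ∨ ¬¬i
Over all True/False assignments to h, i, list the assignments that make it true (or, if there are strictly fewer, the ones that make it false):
is true only for:
  h=False, i=True;
  h=True, i=True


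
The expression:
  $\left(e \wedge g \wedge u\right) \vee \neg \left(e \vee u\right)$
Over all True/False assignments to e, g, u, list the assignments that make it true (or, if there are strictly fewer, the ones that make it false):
is true only for:
  e=False, g=False, u=False;
  e=False, g=True, u=False;
  e=True, g=True, u=True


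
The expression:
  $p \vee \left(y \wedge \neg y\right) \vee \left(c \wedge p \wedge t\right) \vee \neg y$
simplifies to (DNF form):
$p \vee \neg y$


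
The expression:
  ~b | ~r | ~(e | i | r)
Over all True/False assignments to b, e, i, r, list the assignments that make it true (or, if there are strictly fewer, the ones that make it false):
is false only for:
  b=True, e=False, i=False, r=True;
  b=True, e=False, i=True, r=True;
  b=True, e=True, i=False, r=True;
  b=True, e=True, i=True, r=True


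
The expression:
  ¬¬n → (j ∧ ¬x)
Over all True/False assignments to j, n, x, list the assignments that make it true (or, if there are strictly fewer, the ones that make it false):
is false only for:
  j=False, n=True, x=False;
  j=False, n=True, x=True;
  j=True, n=True, x=True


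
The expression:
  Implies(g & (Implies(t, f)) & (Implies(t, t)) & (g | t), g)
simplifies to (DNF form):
True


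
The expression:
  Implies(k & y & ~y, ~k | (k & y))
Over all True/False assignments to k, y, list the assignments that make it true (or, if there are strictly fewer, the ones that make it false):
is always true.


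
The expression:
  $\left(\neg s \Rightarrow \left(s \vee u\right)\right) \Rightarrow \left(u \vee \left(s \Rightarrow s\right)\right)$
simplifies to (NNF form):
$\text{True}$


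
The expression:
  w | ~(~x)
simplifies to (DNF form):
w | x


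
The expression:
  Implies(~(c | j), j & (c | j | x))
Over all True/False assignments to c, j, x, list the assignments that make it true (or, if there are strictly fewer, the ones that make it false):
is false only for:
  c=False, j=False, x=False;
  c=False, j=False, x=True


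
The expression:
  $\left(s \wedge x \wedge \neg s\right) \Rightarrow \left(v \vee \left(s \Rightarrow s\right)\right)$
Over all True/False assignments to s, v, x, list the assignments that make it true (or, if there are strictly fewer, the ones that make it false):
is always true.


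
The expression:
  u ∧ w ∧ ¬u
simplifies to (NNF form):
False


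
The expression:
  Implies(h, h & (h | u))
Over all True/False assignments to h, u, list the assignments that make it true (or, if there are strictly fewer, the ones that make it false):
is always true.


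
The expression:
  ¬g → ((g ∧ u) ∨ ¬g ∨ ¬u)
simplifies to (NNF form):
True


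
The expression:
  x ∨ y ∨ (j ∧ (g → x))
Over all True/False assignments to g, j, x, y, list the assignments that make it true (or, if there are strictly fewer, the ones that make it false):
is false only for:
  g=False, j=False, x=False, y=False;
  g=True, j=False, x=False, y=False;
  g=True, j=True, x=False, y=False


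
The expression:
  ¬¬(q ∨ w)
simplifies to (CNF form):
q ∨ w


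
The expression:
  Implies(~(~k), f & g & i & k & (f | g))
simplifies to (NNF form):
~k | (f & g & i)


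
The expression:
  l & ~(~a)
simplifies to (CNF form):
a & l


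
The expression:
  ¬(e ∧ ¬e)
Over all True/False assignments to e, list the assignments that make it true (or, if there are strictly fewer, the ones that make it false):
is always true.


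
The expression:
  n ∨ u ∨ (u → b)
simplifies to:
True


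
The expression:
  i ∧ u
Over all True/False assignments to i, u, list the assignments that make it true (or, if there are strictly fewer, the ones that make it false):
is true only for:
  i=True, u=True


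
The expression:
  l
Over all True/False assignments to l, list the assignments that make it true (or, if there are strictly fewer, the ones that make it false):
is true only for:
  l=True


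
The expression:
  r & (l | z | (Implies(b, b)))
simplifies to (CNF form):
r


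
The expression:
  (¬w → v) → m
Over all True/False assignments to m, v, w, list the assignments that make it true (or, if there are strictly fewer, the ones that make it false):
is false only for:
  m=False, v=False, w=True;
  m=False, v=True, w=False;
  m=False, v=True, w=True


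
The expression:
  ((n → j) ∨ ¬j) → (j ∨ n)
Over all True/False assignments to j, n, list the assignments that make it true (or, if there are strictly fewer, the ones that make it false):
is false only for:
  j=False, n=False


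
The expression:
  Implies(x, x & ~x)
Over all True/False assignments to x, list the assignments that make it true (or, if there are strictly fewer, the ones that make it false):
is true only for:
  x=False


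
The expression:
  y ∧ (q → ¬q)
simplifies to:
y ∧ ¬q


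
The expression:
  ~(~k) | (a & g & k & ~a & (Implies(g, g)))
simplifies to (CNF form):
k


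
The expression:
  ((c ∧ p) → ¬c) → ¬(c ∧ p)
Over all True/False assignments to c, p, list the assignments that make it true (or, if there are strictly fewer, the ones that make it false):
is always true.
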